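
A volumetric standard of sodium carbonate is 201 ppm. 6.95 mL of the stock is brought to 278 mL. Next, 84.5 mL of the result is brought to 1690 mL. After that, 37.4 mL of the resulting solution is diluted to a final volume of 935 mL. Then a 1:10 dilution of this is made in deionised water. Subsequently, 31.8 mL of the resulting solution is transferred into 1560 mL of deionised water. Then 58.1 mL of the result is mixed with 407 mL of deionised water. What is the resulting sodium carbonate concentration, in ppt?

Overall dilution factor = 40 × 20 × 25 × 10 × 50.06 × 8.005 = 8.01 × 10⁷.
201 ppm / 8.01 × 10⁷ = 2.51 × 10⁻⁶ ppm = 2.51 ppt.

2.51 ppt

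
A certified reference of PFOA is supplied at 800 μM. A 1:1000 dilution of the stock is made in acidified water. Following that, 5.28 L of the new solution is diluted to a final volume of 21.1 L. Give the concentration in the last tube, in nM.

Overall dilution factor = 1000 × 3.996 = 3996.
800 μM / 3996 = 0.200 μM = 200 nM.

200 nM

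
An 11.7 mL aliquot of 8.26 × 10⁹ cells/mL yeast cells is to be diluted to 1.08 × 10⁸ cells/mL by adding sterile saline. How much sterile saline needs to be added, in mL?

883 mL

V₂ = C₁V₁/C₂ = 8.26 × 10⁹ × 11.7 / 1.08 × 10⁸ = 895 mL.
Diluent to add = V₂ − V₁ = 895 − 11.7 = 883 mL.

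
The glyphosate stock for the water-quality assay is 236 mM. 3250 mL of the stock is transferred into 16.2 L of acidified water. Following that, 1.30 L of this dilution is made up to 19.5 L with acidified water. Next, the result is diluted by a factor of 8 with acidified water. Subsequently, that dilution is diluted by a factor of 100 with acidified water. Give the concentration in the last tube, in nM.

3290 nM

Overall dilution factor = 5.985 × 15 × 8 × 100 = 7.18 × 10⁴.
236 mM / 7.18 × 10⁴ = 3.29 × 10⁻³ mM = 3290 nM.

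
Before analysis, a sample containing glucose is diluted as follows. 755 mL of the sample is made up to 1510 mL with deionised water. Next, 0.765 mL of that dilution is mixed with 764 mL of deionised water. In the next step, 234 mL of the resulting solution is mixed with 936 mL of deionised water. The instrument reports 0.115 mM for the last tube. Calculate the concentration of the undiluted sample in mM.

Overall dilution factor = 2 × 999.7 × 5 = 9997.
Original = 0.115 mM × 9997 = 1150 mM.

1150 mM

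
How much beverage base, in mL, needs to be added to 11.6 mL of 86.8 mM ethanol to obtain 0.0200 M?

0.0200 M = 20.0 mM.
V₂ = C₁V₁/C₂ = 86.8 × 11.6 / 20.0 = 50.3 mL.
Diluent to add = V₂ − V₁ = 50.3 − 11.6 = 38.7 mL.

38.7 mL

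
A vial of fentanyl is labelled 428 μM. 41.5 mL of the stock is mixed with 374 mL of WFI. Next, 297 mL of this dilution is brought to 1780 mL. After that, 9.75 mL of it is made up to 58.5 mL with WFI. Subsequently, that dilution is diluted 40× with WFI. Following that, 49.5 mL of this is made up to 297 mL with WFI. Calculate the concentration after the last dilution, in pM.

4950 pM

Overall dilution factor = 10.01 × 5.993 × 6 × 40 × 6 = 8.64 × 10⁴.
428 μM / 8.64 × 10⁴ = 4.95 × 10⁻³ μM = 4950 pM.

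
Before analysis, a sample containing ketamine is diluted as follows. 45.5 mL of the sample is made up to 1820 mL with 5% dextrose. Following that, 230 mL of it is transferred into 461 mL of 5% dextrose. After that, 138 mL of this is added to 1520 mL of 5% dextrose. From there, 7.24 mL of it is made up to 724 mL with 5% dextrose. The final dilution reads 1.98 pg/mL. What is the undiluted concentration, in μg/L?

286 μg/L

Overall dilution factor = 40 × 3.004 × 12.01 × 100 = 1.44 × 10⁵.
Original = 1.98 pg/mL × 1.44 × 10⁵ = 2.86 × 10⁵ pg/mL = 286 μg/L.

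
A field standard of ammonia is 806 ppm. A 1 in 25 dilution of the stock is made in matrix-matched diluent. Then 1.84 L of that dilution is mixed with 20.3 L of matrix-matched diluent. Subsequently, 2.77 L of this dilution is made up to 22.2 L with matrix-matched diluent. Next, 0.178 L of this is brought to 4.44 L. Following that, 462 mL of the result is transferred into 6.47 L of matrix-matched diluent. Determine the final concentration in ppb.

0.893 ppb

Overall dilution factor = 25 × 12.03 × 8.014 × 24.94 × 15.00 = 9.02 × 10⁵.
806 ppm / 9.02 × 10⁵ = 8.93 × 10⁻⁴ ppm = 0.893 ppb.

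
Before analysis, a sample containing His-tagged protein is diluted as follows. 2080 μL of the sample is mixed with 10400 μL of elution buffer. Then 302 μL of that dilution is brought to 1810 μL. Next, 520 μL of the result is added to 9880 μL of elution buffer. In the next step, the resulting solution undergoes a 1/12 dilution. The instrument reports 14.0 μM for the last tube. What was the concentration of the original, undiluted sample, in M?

0.121 M

Overall dilution factor = 6 × 5.993 × 20 × 12 = 8630.
Original = 14.0 μM × 8630 = 1.21 × 10⁵ μM = 0.121 M.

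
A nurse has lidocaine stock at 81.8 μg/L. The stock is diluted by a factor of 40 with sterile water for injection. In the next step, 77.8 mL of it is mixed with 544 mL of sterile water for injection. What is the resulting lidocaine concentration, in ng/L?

Overall dilution factor = 40 × 7.992 = 320.
81.8 μg/L / 320 = 0.256 μg/L = 256 ng/L.

256 ng/L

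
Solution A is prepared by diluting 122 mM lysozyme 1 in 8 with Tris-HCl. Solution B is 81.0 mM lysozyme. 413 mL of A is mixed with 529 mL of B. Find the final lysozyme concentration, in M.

C_A = 122 mM / 8 = 15.2 mM.
C_mix = (C_A·V_A + C_B·V_B)/(V_A + V_B) = (15.2×413 + 81.0×529) / 942.0 = 52.2 mM = 0.0522 M.

0.0522 M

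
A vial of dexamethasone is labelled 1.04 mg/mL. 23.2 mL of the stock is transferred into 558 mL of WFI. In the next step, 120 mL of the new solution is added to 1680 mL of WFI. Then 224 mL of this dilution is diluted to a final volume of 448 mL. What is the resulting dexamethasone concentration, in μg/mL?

1.38 μg/mL

Overall dilution factor = 25.05 × 15 × 2 = 752.
1.04 mg/mL / 752 = 1.38 × 10⁻³ mg/mL = 1.38 μg/mL.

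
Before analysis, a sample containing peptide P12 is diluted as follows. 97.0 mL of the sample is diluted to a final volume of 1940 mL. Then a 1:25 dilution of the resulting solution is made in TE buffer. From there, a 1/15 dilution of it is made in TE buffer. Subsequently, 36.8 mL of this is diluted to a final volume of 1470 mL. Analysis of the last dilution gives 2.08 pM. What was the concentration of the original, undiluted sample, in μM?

Overall dilution factor = 20 × 25 × 15 × 39.95 = 3.00 × 10⁵.
Original = 2.08 pM × 3.00 × 10⁵ = 6.23 × 10⁵ pM = 0.623 μM.

0.623 μM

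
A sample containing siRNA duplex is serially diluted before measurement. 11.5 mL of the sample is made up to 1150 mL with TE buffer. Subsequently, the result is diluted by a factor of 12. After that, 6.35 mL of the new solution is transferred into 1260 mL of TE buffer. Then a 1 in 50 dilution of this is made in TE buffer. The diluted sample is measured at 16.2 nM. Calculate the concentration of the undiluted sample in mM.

194 mM

Overall dilution factor = 100 × 12 × 199.4 × 50 = 1.20 × 10⁷.
Original = 16.2 nM × 1.20 × 10⁷ = 1.94 × 10⁸ nM = 194 mM.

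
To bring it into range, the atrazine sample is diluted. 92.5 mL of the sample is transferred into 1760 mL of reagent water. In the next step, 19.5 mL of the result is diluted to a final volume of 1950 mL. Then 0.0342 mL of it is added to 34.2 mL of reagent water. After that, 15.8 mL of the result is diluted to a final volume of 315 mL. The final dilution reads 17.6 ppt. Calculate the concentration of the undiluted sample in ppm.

Overall dilution factor = 20.03 × 100 × 1001 × 19.94 = 4.00 × 10⁷.
Original = 17.6 ppt × 4.00 × 10⁷ = 7.03 × 10⁸ ppt = 703 ppm.

703 ppm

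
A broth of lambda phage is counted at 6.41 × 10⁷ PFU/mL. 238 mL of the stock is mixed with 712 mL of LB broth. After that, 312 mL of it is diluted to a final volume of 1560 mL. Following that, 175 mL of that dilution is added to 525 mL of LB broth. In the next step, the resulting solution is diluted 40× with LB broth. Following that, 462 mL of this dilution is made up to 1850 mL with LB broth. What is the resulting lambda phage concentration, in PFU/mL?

5010 PFU/mL

Overall dilution factor = 3.992 × 5 × 4 × 40 × 4.004 = 1.28 × 10⁴.
6.41 × 10⁷ PFU/mL / 1.28 × 10⁴ = 5010 PFU/mL.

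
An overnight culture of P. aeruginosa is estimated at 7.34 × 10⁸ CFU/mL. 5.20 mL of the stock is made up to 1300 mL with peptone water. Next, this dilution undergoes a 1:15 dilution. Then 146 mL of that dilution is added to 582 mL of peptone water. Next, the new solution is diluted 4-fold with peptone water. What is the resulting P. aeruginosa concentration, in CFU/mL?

Overall dilution factor = 250 × 15 × 4.986 × 4 = 7.48 × 10⁴.
7.34 × 10⁸ CFU/mL / 7.48 × 10⁴ = 9810 CFU/mL.

9810 CFU/mL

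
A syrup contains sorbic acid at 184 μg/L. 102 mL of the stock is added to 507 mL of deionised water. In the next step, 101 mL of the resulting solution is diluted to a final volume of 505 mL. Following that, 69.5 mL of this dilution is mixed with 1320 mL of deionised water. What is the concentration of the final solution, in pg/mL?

308 pg/mL

Overall dilution factor = 5.971 × 5 × 19.99 = 597.
184 μg/L / 597 = 0.308 μg/L = 308 pg/mL.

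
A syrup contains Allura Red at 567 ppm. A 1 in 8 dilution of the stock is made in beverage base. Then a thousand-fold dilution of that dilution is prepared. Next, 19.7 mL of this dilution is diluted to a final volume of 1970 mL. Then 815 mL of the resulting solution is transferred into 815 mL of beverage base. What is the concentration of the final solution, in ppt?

354 ppt

Overall dilution factor = 8 × 1000 × 100 × 2 = 1.60 × 10⁶.
567 ppm / 1.60 × 10⁶ = 3.54 × 10⁻⁴ ppm = 354 ppt.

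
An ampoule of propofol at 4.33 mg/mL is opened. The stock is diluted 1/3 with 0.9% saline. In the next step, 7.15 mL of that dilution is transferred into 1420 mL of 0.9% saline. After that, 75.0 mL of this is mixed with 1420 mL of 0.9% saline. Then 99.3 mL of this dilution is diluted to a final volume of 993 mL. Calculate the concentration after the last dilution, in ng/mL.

36.3 ng/mL

Overall dilution factor = 3 × 199.6 × 19.93 × 10 = 1.19 × 10⁵.
4.33 mg/mL / 1.19 × 10⁵ = 3.63 × 10⁻⁵ mg/mL = 36.3 ng/mL.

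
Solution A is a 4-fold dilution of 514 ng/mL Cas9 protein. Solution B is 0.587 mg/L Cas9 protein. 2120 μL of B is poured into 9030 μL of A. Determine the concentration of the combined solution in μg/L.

216 μg/L

C_A = 514 ng/mL / 4 = 128 ng/mL.
C_B = 0.587 mg/L = 587 ng/mL.
C_mix = (C_A·V_A + C_B·V_B)/(V_A + V_B) = (128×9030 + 587×2120) / 11150 = 216 ng/mL = 216 μg/L.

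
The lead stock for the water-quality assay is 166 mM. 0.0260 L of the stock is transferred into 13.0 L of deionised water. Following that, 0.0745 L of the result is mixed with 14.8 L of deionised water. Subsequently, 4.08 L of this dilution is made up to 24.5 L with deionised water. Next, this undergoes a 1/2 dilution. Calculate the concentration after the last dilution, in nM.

Overall dilution factor = 501 × 199.7 × 6.005 × 2 = 1.20 × 10⁶.
166 mM / 1.20 × 10⁶ = 1.38 × 10⁻⁴ mM = 138 nM.

138 nM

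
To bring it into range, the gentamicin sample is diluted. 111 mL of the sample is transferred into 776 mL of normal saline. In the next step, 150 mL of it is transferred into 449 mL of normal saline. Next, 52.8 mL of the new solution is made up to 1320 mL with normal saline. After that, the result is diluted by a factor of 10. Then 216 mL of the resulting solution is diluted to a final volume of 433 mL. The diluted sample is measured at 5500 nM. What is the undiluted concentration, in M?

Overall dilution factor = 7.991 × 3.993 × 25 × 10 × 2.005 = 1.60 × 10⁴.
Original = 5500 nM × 1.60 × 10⁴ = 8.80 × 10⁷ nM = 0.0880 M.

0.0880 M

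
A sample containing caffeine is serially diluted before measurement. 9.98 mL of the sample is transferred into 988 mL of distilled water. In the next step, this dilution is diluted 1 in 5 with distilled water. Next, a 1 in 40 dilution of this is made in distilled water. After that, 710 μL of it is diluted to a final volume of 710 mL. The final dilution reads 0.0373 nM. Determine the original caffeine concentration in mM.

0.746 mM

Overall dilution factor = 100.00 × 5 × 40 × 1000 = 2.00 × 10⁷.
Original = 0.0373 nM × 2.00 × 10⁷ = 7.46 × 10⁵ nM = 0.746 mM.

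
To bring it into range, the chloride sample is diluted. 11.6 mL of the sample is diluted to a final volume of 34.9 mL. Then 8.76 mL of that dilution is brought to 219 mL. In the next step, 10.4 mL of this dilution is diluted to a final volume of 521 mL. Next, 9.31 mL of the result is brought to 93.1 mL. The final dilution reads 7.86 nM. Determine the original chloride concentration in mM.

0.296 mM

Overall dilution factor = 3.009 × 25 × 50.10 × 10 = 3.77 × 10⁴.
Original = 7.86 nM × 3.77 × 10⁴ = 2.96 × 10⁵ nM = 0.296 mM.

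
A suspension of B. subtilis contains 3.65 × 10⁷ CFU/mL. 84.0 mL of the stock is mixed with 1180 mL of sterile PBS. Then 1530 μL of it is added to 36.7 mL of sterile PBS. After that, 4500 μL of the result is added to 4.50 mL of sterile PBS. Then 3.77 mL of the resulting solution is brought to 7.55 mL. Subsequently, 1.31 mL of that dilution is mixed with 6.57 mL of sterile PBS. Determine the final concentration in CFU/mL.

Overall dilution factor = 15.05 × 24.99 × 2 × 2.003 × 6.015 = 9059.
3.65 × 10⁷ CFU/mL / 9059 = 4030 CFU/mL.

4030 CFU/mL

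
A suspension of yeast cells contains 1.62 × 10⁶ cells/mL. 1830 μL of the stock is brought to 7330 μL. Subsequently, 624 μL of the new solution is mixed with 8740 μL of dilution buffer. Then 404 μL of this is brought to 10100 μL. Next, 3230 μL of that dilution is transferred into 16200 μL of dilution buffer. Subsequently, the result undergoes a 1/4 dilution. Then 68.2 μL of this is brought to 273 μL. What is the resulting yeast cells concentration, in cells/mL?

Overall dilution factor = 4.005 × 15.01 × 25 × 6.015 × 4 × 4.003 = 1.45 × 10⁵.
1.62 × 10⁶ cells/mL / 1.45 × 10⁵ = 11.2 cells/mL.

11.2 cells/mL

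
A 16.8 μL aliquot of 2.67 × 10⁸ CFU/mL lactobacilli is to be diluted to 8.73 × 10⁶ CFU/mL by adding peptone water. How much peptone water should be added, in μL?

497 μL

V₂ = C₁V₁/C₂ = 2.67 × 10⁸ × 16.8 / 8.73 × 10⁶ = 514 μL.
Diluent to add = V₂ − V₁ = 514 − 16.8 = 497 μL.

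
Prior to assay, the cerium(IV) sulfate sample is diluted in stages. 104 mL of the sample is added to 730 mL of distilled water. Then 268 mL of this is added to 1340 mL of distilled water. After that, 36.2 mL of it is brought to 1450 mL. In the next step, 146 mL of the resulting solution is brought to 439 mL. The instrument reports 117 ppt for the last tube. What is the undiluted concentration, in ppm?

Overall dilution factor = 8.019 × 6 × 40.06 × 3.007 = 5795.
Original = 117 ppt × 5795 = 6.78 × 10⁵ ppt = 0.678 ppm.

0.678 ppm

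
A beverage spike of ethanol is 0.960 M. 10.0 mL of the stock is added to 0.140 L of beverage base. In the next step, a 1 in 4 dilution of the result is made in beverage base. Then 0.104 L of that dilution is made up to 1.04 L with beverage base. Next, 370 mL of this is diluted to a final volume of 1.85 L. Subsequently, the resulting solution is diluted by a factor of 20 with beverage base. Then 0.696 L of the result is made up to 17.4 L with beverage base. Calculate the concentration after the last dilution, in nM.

640 nM

Overall dilution factor = 15 × 4 × 10 × 5 × 20 × 25 = 1.50 × 10⁶.
0.960 M / 1.50 × 10⁶ = 6.40 × 10⁻⁷ M = 640 nM.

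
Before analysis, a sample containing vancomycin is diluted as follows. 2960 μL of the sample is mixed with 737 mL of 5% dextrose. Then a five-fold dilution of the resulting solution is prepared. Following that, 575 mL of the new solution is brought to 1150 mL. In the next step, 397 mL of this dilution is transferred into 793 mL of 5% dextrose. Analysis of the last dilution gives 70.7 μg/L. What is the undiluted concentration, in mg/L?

Overall dilution factor = 250.0 × 5 × 2 × 2.997 = 7493.
Original = 70.7 μg/L × 7493 = 5.30 × 10⁵ μg/L = 530 mg/L.

530 mg/L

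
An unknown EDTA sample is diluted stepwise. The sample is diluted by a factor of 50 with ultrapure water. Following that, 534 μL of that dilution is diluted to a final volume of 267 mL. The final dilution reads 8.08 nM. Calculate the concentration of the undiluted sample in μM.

202 μM

Overall dilution factor = 50 × 500 = 2.50 × 10⁴.
Original = 8.08 nM × 2.50 × 10⁴ = 2.02 × 10⁵ nM = 202 μM.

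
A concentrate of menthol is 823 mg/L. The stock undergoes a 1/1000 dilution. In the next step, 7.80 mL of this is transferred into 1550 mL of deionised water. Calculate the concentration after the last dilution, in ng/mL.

4.12 ng/mL

Overall dilution factor = 1000 × 199.7 = 2.00 × 10⁵.
823 mg/L / 2.00 × 10⁵ = 4.12 × 10⁻³ mg/L = 4.12 ng/mL.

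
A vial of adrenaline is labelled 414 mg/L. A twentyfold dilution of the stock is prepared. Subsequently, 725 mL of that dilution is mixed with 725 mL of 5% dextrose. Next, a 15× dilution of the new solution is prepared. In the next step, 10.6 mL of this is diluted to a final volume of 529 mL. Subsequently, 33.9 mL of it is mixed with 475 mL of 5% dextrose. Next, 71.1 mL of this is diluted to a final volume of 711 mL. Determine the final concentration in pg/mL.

92.1 pg/mL

Overall dilution factor = 20 × 2 × 15 × 49.91 × 15.01 × 10 = 4.50 × 10⁶.
414 mg/L / 4.50 × 10⁶ = 9.21 × 10⁻⁵ mg/L = 92.1 pg/mL.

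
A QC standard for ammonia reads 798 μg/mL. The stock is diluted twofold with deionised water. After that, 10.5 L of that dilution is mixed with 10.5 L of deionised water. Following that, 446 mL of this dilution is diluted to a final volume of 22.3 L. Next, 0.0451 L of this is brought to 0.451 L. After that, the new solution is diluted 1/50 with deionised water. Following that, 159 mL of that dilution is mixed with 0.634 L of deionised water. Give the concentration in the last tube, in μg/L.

1.60 μg/L

Overall dilution factor = 2 × 2 × 50 × 10 × 50 × 4.987 = 4.99 × 10⁵.
798 μg/mL / 4.99 × 10⁵ = 1.60 × 10⁻³ μg/mL = 1.60 μg/L.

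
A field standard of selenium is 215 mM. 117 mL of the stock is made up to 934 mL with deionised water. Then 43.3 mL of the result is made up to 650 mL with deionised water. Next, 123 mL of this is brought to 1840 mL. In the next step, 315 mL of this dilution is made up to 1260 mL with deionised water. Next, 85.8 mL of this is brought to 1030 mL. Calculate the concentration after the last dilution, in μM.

2.50 μM

Overall dilution factor = 7.983 × 15.01 × 14.96 × 4 × 12.00 = 8.61 × 10⁴.
215 mM / 8.61 × 10⁴ = 2.50 × 10⁻³ mM = 2.50 μM.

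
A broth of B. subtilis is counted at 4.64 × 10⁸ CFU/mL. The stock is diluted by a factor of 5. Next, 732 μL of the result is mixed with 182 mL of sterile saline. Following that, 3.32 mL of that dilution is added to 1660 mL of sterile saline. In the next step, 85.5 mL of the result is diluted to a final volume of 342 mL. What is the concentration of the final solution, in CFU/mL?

Overall dilution factor = 5 × 249.6 × 501 × 4 = 2.50 × 10⁶.
4.64 × 10⁸ CFU/mL / 2.50 × 10⁶ = 186 CFU/mL.

186 CFU/mL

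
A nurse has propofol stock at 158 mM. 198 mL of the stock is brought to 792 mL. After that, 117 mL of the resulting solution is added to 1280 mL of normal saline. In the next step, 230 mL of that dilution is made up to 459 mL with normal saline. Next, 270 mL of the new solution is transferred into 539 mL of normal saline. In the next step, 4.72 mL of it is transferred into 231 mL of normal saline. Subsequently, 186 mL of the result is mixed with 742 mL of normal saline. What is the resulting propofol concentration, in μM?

2.22 μM

Overall dilution factor = 4 × 11.94 × 1.996 × 2.996 × 49.94 × 4.989 = 7.12 × 10⁴.
158 mM / 7.12 × 10⁴ = 2.22 × 10⁻³ mM = 2.22 μM.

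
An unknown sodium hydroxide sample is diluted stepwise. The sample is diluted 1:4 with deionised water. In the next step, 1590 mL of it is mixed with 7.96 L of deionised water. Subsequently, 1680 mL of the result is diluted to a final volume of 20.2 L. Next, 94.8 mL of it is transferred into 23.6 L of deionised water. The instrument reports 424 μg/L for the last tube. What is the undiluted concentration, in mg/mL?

30.6 mg/mL

Overall dilution factor = 4 × 6.006 × 12.02 × 249.9 = 7.22 × 10⁴.
Original = 424 μg/L × 7.22 × 10⁴ = 3.06 × 10⁷ μg/L = 30.6 mg/mL.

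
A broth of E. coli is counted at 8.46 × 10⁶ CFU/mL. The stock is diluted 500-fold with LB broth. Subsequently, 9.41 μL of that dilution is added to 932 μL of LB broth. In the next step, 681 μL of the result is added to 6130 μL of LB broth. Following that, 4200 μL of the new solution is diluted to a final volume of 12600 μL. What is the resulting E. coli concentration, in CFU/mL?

5.64 CFU/mL

Overall dilution factor = 500 × 100.0 × 10.00 × 3 = 1.50 × 10⁶.
8.46 × 10⁶ CFU/mL / 1.50 × 10⁶ = 5.64 CFU/mL.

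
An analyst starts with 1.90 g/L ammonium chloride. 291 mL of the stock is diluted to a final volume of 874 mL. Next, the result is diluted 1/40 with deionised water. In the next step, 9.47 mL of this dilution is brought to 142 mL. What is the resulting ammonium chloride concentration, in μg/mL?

Overall dilution factor = 3.003 × 40 × 14.99 = 1801.
1.90 g/L / 1801 = 1.05 × 10⁻³ g/L = 1.05 μg/mL.

1.05 μg/mL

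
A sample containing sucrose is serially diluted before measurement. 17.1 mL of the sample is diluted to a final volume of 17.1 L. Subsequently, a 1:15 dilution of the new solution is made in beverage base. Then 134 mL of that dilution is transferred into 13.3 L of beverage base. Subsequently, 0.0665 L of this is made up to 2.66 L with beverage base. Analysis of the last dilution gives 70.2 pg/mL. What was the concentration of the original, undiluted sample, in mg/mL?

4.22 mg/mL

Overall dilution factor = 1000 × 15 × 100.3 × 40 = 6.02 × 10⁷.
Original = 70.2 pg/mL × 6.02 × 10⁷ = 4.22 × 10⁹ pg/mL = 4.22 mg/mL.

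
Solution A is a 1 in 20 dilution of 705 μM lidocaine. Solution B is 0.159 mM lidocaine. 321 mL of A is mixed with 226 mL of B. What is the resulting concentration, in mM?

0.0864 mM

C_A = 705 μM / 20 = 35.3 μM.
C_B = 0.159 mM = 159 μM.
C_mix = (C_A·V_A + C_B·V_B)/(V_A + V_B) = (35.3×321 + 159×226) / 547.0 = 86.4 μM = 0.0864 mM.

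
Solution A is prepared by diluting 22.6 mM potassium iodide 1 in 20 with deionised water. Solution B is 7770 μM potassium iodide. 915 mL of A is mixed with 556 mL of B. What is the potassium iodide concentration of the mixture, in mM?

C_A = 22.6 mM / 20 = 1.13 mM.
C_B = 7770 μM = 7.77 mM.
C_mix = (C_A·V_A + C_B·V_B)/(V_A + V_B) = (1.13×915 + 7.77×556) / 1471 = 3.64 mM.

3.64 mM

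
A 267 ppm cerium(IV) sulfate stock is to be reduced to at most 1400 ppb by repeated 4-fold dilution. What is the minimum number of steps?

4

Need 4ⁿ ≥ 191, so n ≥ log(191)/log(4) = 3.79.
Minimum whole steps: n = 4.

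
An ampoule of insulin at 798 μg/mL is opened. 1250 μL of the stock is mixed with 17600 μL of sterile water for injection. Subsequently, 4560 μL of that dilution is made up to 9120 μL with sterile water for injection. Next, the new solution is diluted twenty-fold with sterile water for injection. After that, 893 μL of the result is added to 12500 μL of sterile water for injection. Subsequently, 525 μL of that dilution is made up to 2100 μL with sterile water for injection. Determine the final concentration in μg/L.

Overall dilution factor = 15.08 × 2 × 20 × 15.00 × 4 = 3.62 × 10⁴.
798 μg/mL / 3.62 × 10⁴ = 0.0221 μg/mL = 22.1 μg/L.

22.1 μg/L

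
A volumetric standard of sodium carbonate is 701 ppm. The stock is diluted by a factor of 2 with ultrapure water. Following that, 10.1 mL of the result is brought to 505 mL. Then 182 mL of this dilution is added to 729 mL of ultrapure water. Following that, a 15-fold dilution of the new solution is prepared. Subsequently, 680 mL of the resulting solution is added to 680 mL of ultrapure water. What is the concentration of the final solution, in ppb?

46.7 ppb

Overall dilution factor = 2 × 50 × 5.005 × 15 × 2 = 1.50 × 10⁴.
701 ppm / 1.50 × 10⁴ = 0.0467 ppm = 46.7 ppb.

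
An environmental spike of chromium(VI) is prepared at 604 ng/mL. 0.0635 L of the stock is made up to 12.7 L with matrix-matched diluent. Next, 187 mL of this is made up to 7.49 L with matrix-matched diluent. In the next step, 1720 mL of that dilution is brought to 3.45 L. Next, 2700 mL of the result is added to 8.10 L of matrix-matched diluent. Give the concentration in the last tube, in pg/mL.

9.40 pg/mL

Overall dilution factor = 200 × 40.05 × 2.006 × 4 = 6.43 × 10⁴.
604 ng/mL / 6.43 × 10⁴ = 9.40 × 10⁻³ ng/mL = 9.40 pg/mL.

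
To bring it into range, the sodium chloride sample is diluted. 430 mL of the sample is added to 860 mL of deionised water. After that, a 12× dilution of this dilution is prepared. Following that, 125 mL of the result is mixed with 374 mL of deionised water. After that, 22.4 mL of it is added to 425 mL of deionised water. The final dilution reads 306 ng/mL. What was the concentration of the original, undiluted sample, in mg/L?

Overall dilution factor = 3 × 12 × 3.992 × 19.97 = 2870.
Original = 306 ng/mL × 2870 = 8.78 × 10⁵ ng/mL = 878 mg/L.

878 mg/L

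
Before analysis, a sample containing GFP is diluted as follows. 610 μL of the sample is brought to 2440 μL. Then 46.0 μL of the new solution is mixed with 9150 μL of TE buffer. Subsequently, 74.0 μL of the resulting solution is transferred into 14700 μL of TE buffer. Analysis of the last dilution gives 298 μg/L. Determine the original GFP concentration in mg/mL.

Overall dilution factor = 4 × 199.9 × 199.6 = 1.60 × 10⁵.
Original = 298 μg/L × 1.60 × 10⁵ = 4.76 × 10⁷ μg/L = 47.6 mg/mL.

47.6 mg/mL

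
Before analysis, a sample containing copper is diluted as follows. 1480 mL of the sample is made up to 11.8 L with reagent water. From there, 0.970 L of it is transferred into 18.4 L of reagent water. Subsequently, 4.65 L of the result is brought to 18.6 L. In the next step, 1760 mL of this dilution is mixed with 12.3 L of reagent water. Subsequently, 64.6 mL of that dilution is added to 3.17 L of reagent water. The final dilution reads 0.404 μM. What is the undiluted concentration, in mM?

Overall dilution factor = 7.973 × 19.97 × 4 × 7.989 × 50.07 = 2.55 × 10⁵.
Original = 0.404 μM × 2.55 × 10⁵ = 1.03 × 10⁵ μM = 103 mM.

103 mM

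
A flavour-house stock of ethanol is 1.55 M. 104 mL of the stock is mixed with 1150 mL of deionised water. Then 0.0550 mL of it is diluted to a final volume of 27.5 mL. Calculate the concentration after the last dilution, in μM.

257 μM

Overall dilution factor = 12.06 × 500 = 6029.
1.55 M / 6029 = 2.57 × 10⁻⁴ M = 257 μM.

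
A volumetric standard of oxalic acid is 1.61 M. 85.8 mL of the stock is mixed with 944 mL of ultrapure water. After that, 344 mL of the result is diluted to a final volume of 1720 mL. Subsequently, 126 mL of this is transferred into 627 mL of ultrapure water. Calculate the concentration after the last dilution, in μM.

Overall dilution factor = 12.00 × 5 × 5.976 = 359.
1.61 M / 359 = 4.49 × 10⁻³ M = 4490 μM.

4490 μM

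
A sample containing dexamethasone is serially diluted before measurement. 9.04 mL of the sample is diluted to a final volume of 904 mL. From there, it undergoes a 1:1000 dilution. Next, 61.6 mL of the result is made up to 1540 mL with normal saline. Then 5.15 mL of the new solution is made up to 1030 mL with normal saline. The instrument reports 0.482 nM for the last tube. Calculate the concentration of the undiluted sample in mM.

241 mM

Overall dilution factor = 100 × 1000 × 25 × 200 = 5.00 × 10⁸.
Original = 0.482 nM × 5.00 × 10⁸ = 2.41 × 10⁸ nM = 241 mM.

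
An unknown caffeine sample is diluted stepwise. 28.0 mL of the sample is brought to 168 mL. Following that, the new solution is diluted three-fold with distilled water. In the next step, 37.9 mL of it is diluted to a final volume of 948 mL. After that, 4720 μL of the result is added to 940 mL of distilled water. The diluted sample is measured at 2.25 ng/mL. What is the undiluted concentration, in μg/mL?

Overall dilution factor = 6 × 3 × 25.01 × 200.2 = 9.01 × 10⁴.
Original = 2.25 ng/mL × 9.01 × 10⁴ = 2.03 × 10⁵ ng/mL = 203 μg/mL.

203 μg/mL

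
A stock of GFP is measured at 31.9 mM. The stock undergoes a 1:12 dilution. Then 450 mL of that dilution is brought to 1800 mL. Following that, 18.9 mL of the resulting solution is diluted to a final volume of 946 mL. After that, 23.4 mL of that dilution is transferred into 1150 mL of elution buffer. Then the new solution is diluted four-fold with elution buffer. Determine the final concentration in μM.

0.0662 μM

Overall dilution factor = 12 × 4 × 50.05 × 50.15 × 4 = 4.82 × 10⁵.
31.9 mM / 4.82 × 10⁵ = 6.62 × 10⁻⁵ mM = 0.0662 μM.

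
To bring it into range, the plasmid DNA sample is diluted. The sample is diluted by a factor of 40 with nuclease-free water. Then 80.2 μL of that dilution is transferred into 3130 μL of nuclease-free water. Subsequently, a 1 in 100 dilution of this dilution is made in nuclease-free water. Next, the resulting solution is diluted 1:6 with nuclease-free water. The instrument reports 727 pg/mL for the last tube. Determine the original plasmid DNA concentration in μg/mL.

698 μg/mL

Overall dilution factor = 40 × 40.03 × 100 × 6 = 9.61 × 10⁵.
Original = 727 pg/mL × 9.61 × 10⁵ = 6.98 × 10⁸ pg/mL = 698 μg/mL.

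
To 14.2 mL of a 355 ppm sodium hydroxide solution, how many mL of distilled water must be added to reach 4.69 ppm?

V₂ = C₁V₁/C₂ = 355 × 14.2 / 4.69 = 1075 mL.
Diluent to add = V₂ − V₁ = 1075 − 14.2 = 1060 mL.

1060 mL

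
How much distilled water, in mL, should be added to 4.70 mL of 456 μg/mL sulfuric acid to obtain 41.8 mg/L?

41.8 mg/L = 41.8 μg/mL.
V₂ = C₁V₁/C₂ = 456 × 4.70 / 41.8 = 51.3 mL.
Diluent to add = V₂ − V₁ = 51.3 − 4.70 = 46.6 mL.

46.6 mL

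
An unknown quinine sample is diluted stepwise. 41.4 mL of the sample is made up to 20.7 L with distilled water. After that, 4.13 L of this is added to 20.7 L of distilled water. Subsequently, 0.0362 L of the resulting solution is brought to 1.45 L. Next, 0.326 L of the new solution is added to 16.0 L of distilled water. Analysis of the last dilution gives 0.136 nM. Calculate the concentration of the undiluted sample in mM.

Overall dilution factor = 500 × 6.012 × 40.06 × 50.08 = 6.03 × 10⁶.
Original = 0.136 nM × 6.03 × 10⁶ = 8.20 × 10⁵ nM = 0.820 mM.

0.820 mM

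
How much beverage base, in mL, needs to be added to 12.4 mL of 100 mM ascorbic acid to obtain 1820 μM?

669 mL

1820 μM = 1.82 mM.
V₂ = C₁V₁/C₂ = 100 × 12.4 / 1.82 = 681 mL.
Diluent to add = V₂ − V₁ = 681 − 12.4 = 669 mL.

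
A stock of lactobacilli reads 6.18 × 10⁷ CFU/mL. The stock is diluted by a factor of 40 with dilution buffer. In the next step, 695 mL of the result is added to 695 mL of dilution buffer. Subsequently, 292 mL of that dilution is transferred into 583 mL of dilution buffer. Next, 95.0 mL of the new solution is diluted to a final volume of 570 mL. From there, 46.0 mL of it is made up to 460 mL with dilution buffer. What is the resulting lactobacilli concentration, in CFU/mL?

Overall dilution factor = 40 × 2 × 2.997 × 6 × 10 = 1.44 × 10⁴.
6.18 × 10⁷ CFU/mL / 1.44 × 10⁴ = 4300 CFU/mL.

4300 CFU/mL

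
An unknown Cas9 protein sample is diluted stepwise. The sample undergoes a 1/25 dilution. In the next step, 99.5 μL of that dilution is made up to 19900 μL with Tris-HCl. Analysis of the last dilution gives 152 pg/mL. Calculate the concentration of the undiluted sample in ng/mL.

760 ng/mL

Overall dilution factor = 25 × 200 = 5000.
Original = 152 pg/mL × 5000 = 7.60 × 10⁵ pg/mL = 760 ng/mL.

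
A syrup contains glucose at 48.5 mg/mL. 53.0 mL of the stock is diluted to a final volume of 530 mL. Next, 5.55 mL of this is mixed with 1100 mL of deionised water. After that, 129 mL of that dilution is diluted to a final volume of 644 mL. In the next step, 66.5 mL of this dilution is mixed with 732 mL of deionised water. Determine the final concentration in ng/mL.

406 ng/mL

Overall dilution factor = 10 × 199.2 × 4.992 × 12.01 = 1.19 × 10⁵.
48.5 mg/mL / 1.19 × 10⁵ = 4.06 × 10⁻⁴ mg/mL = 406 ng/mL.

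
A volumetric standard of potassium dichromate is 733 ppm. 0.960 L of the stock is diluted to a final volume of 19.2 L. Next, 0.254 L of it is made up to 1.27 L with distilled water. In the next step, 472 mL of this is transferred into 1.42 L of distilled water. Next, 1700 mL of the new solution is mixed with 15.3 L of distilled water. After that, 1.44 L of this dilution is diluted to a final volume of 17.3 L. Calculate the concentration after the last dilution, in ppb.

15.2 ppb

Overall dilution factor = 20 × 5 × 4.008 × 10 × 12.01 = 4.82 × 10⁴.
733 ppm / 4.82 × 10⁴ = 0.0152 ppm = 15.2 ppb.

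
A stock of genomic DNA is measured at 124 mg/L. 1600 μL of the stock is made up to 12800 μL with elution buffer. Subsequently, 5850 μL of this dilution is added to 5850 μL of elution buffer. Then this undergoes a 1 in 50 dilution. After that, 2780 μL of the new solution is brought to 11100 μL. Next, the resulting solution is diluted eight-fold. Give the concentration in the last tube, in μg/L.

Overall dilution factor = 8 × 2 × 50 × 3.993 × 8 = 2.56 × 10⁴.
124 mg/L / 2.56 × 10⁴ = 4.85 × 10⁻³ mg/L = 4.85 μg/L.

4.85 μg/L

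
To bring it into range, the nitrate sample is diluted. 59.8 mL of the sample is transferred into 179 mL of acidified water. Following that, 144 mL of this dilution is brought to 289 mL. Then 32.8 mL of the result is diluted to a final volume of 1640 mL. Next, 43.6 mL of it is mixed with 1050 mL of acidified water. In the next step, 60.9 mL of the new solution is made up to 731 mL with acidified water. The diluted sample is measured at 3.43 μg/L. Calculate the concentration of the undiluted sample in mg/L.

Overall dilution factor = 3.993 × 2.007 × 50 × 25.08 × 12.00 = 1.21 × 10⁵.
Original = 3.43 μg/L × 1.21 × 10⁵ = 4.14 × 10⁵ μg/L = 414 mg/L.

414 mg/L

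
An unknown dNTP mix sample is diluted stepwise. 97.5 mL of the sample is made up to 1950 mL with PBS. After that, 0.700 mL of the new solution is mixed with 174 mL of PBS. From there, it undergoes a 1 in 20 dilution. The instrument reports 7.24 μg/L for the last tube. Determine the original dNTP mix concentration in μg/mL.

723 μg/mL

Overall dilution factor = 20 × 249.6 × 20 = 9.98 × 10⁴.
Original = 7.24 μg/L × 9.98 × 10⁴ = 7.23 × 10⁵ μg/L = 723 μg/mL.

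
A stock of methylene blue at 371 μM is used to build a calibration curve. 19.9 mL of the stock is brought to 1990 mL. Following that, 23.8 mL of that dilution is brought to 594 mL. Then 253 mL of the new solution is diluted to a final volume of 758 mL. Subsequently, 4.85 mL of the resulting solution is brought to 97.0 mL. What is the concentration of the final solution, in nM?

Overall dilution factor = 100 × 24.96 × 2.996 × 20 = 1.50 × 10⁵.
371 μM / 1.50 × 10⁵ = 2.48 × 10⁻³ μM = 2.48 nM.

2.48 nM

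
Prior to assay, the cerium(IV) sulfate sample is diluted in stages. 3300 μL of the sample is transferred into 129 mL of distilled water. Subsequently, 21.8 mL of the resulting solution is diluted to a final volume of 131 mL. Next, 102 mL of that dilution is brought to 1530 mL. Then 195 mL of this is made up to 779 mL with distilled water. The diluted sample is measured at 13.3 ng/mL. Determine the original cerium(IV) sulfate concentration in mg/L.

Overall dilution factor = 40.09 × 6.009 × 15 × 3.995 = 1.44 × 10⁴.
Original = 13.3 ng/mL × 1.44 × 10⁴ = 1.92 × 10⁵ ng/mL = 192 mg/L.

192 mg/L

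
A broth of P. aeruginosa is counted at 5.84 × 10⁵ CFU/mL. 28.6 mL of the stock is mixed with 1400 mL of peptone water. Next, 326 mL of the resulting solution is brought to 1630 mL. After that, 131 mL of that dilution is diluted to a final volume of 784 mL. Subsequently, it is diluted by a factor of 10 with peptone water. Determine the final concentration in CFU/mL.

Overall dilution factor = 49.95 × 5 × 5.985 × 10 = 1.49 × 10⁴.
5.84 × 10⁵ CFU/mL / 1.49 × 10⁴ = 39.1 CFU/mL.

39.1 CFU/mL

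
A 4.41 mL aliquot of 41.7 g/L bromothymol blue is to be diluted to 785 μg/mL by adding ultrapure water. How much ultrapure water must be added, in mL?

230 mL

785 μg/mL = 0.785 g/L.
V₂ = C₁V₁/C₂ = 41.7 × 4.41 / 0.785 = 234 mL.
Diluent to add = V₂ − V₁ = 234 − 4.41 = 230 mL.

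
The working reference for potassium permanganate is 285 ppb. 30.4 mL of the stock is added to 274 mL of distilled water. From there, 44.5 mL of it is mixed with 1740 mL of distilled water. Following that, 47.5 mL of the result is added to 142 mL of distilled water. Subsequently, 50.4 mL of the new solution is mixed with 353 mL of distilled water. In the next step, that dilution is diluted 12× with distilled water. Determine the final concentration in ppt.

Overall dilution factor = 10.01 × 40.10 × 3.989 × 8.004 × 12 = 1.54 × 10⁵.
285 ppb / 1.54 × 10⁵ = 1.85 × 10⁻³ ppb = 1.85 ppt.

1.85 ppt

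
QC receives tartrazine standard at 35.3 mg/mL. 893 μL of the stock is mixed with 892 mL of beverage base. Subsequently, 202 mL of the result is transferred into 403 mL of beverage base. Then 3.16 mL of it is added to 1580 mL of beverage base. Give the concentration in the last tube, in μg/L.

23.5 μg/L

Overall dilution factor = 999.9 × 2.995 × 501 = 1.50 × 10⁶.
35.3 mg/mL / 1.50 × 10⁶ = 2.35 × 10⁻⁵ mg/mL = 23.5 μg/L.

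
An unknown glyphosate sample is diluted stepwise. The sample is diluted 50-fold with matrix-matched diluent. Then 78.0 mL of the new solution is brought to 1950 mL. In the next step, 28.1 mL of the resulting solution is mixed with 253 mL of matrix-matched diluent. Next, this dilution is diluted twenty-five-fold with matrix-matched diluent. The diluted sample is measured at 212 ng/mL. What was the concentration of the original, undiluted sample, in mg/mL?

Overall dilution factor = 50 × 25 × 10.00 × 25 = 3.13 × 10⁵.
Original = 212 ng/mL × 3.13 × 10⁵ = 6.63 × 10⁷ ng/mL = 66.3 mg/mL.

66.3 mg/mL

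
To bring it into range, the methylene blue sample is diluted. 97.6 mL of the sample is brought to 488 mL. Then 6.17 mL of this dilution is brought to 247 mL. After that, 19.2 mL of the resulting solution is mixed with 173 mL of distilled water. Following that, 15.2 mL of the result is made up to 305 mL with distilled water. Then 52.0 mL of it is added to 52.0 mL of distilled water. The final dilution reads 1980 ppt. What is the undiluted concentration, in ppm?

159 ppm

Overall dilution factor = 5 × 40.03 × 10.01 × 20.07 × 2 = 8.04 × 10⁴.
Original = 1980 ppt × 8.04 × 10⁴ = 1.59 × 10⁸ ppt = 159 ppm.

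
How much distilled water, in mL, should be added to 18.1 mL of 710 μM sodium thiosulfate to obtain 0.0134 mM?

0.0134 mM = 13.4 μM.
V₂ = C₁V₁/C₂ = 710 × 18.1 / 13.4 = 959 mL.
Diluent to add = V₂ − V₁ = 959 − 18.1 = 941 mL.

941 mL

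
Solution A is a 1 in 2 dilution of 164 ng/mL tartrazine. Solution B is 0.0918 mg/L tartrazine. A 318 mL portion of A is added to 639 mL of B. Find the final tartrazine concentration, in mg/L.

0.0885 mg/L

C_A = 164 ng/mL / 2 = 82.0 ng/mL.
C_B = 0.0918 mg/L = 91.8 ng/mL.
C_mix = (C_A·V_A + C_B·V_B)/(V_A + V_B) = (82.0×318 + 91.8×639) / 957.0 = 88.5 ng/mL = 0.0885 mg/L.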